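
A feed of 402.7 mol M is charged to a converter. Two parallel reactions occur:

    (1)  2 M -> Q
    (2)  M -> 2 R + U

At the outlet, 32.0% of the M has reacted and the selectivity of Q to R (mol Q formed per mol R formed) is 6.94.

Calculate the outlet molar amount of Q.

Conversion of M: M consumed = 0.32 × 402.7 = 128.9 mol = 2ξ₁ + 1ξ₂.
Selectivity: 1ξ₁ / (2ξ₂) = 6.94 → ξ₁ = 13.88 ξ₂.
Substitute: (2·13.88 + 1) ξ₂ = 128.9 → ξ₂ = 4.481 mol, ξ₁ = 62.19 mol.
Outlet amounts (n = n₀ + Σ ν·ξ):
  M: 402.7 − 2(62.19) − 1(4.481) = 273.8
  Q: 0 + 1(62.19) = 62.19
  R: 0 + 2(4.481) = 8.961
  U: 0 + 1(4.481) = 4.481

62.2 mol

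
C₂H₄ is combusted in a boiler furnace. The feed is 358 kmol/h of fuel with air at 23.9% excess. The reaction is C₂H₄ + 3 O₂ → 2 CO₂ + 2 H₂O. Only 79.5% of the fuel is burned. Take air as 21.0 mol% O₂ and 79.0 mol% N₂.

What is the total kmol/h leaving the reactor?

Stoichiometric O₂ = 3 × 358 = 1074 kmol/h; O₂ fed = 1074 × 1.239 = 1331 kmol/h.
N₂ fed = 1331 × 79/21 = 5006 kmol/h.
Fuel reacted = 0.795 × 358 → ξ = 284.6 kmol/h.
Outlet (n = n₀ + ν ξ):
  C₂H₄: 358 − 1(284.6) = 73.39
  O₂: 1331 − 3(284.6) = 476.9
  N₂: 5006 (inert)
  CO₂: 0 + 2(284.6) = 569.2
  H₂O: 0 + 2(284.6) = 569.2
Total out = 73.39 + 476.9 + 5006 + 569.2 + 569.2 = 6695 kmol/h.

6690 kmol/h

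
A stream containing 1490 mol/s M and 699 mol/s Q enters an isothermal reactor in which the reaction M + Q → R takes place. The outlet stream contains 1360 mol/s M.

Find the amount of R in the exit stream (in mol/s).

For M: n = n₀ − 1ξ → 1360 = 1490 − 1ξ, giving ξ = 130 mol/s.
Outlet amounts (n = n₀ + ν ξ):
  M: 1490 − 1(130) = 1360
  Q: 699 − 1(130) = 569
  R: 0 + 1(130) = 130

130 mol/s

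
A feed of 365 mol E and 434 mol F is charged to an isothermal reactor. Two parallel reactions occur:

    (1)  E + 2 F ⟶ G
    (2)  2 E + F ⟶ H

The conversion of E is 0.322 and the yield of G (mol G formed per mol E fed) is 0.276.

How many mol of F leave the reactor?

224 mol

Yield of G: 1ξ₁ / 365 = 0.276 → ξ₁ = 100.7 mol.
Conversion of E: 1ξ₁ + 2ξ₂ = 0.322 × 365 = 117.5 → ξ₂ = 8.395 mol.
Outlet amounts (n = n₀ + Σ ν·ξ):
  E: 365 − 1(100.7) − 2(8.395) = 247.5
  F: 434 − 2(100.7) − 1(8.395) = 224.1
  G: 0 + 1(100.7) = 100.7
  H: 0 + 1(8.395) = 8.395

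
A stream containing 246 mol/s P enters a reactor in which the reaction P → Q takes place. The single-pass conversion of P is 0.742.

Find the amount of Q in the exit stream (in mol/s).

P reacted = 0.742 × 246 = 182.5 mol/s; ν_P = −1, so ξ = 182.5/1 = 182.5 mol/s.
Outlet amounts (n = n₀ + ν ξ):
  P: 246 − 1(182.5) = 63.47
  Q: 0 + 1(182.5) = 182.5

183 mol/s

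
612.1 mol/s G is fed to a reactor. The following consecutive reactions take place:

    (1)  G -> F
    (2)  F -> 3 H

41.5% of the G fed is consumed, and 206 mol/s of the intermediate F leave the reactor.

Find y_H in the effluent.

0.203

Conversion of G: G consumed = 1ξ₁ = 0.415 × 612.1 → ξ₁ = 254 mol/s.
F balance: n_F = 0 + 1ξ₁ − 1ξ₂ = 206 → ξ₂ = (1·254 − 206)/1 = 48.02 mol/s.
Outlet amounts (n = n₀ + Σ ν·ξ):
  G: 612.1 − 1(254) = 358.1
  F: 0 + 1(254) − 1(48.02) = 206
  H: 0 + 3(48.02) = 144.1
Total out = 708.1 mol/s; y_H = 144.1 / 708.1 = 0.2034.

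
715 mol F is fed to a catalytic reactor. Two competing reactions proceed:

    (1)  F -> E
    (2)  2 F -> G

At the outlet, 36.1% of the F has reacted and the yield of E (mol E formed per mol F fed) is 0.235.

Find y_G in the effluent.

0.0672

Yield of E: 1ξ₁ / 715 = 0.235 → ξ₁ = 168 mol.
Conversion of F: 1ξ₁ + 2ξ₂ = 0.361 × 715 = 258.1 → ξ₂ = 45.05 mol.
Outlet amounts (n = n₀ + Σ ν·ξ):
  F: 715 − 1(168) − 2(45.05) = 456.9
  E: 0 + 1(168) = 168
  G: 0 + 1(45.05) = 45.05
Total out = 670 mol; y_G = 45.05 / 670 = 0.06724.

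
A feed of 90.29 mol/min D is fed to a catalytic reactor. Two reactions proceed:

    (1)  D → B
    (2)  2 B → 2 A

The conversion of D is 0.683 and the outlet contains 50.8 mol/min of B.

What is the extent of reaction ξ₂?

ξ₂ = 5.43 mol/min

Conversion of D: D consumed = 1ξ₁ = 0.683 × 90.29 → ξ₁ = 61.67 mol/min.
B balance: n_B = 0 + 1ξ₁ − 2ξ₂ = 50.8 → ξ₂ = (1·61.67 − 50.8)/2 = 5.434 mol/min.
Outlet amounts (n = n₀ + Σ ν·ξ):
  D: 90.29 − 1(61.67) = 28.62
  B: 0 + 1(61.67) − 2(5.434) = 50.8
  A: 0 + 2(5.434) = 10.87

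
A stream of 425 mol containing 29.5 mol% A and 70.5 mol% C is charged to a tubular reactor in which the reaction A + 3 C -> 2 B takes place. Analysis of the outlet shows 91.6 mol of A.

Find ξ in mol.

ξ = 33.8 mol

For A: n = n₀ − 1ξ → 91.6 = 125.4 − 1ξ, giving ξ = 33.78 mol.
Outlet amounts (n = n₀ + ν ξ):
  A: 125.4 − 1(33.78) = 91.6
  C: 299.6 − 3(33.78) = 198.3
  B: 0 + 2(33.78) = 67.55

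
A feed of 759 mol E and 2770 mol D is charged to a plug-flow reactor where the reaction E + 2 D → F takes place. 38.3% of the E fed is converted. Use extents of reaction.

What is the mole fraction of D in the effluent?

E reacted = 0.383 × 759 = 290.7 mol; ν_E = −1, so ξ = 290.7/1 = 290.7 mol.
Outlet amounts (n = n₀ + ν ξ):
  E: 759 − 1(290.7) = 468.3
  D: 2770 − 2(290.7) = 2189
  F: 0 + 1(290.7) = 290.7
Total out = 2948 mol; y_D = 2189 / 2948 = 0.7425.

0.743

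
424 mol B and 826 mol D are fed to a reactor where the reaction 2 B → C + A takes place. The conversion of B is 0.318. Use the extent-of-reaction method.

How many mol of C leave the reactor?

B reacted = 0.318 × 424 = 134.8 mol; ν_B = −2, so ξ = 134.8/2 = 67.42 mol.
Outlet amounts (n = n₀ + ν ξ):
  B: 424 − 2(67.42) = 289.2
  C: 0 + 1(67.42) = 67.42
  A: 0 + 1(67.42) = 67.42
  D: 826 (inert)

67.4 mol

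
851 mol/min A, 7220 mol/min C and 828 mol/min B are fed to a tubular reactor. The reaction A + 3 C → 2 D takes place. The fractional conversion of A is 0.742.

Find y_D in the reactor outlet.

A reacted = 0.742 × 851 = 631.4 mol/min; ν_A = −1, so ξ = 631.4/1 = 631.4 mol/min.
Outlet amounts (n = n₀ + ν ξ):
  A: 851 − 1(631.4) = 219.6
  C: 7220 − 3(631.4) = 5326
  D: 0 + 2(631.4) = 1263
  B: 828 (inert)
Total out = 7636 mol/min; y_D = 1263 / 7636 = 0.1654.

0.165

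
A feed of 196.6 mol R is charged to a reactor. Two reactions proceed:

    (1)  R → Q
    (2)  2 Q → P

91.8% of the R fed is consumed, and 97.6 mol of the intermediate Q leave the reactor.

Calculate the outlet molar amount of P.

41.4 mol

Conversion of R: R consumed = 1ξ₁ = 0.918 × 196.6 → ξ₁ = 180.5 mol.
Q balance: n_Q = 0 + 1ξ₁ − 2ξ₂ = 97.6 → ξ₂ = (1·180.5 − 97.6)/2 = 41.44 mol.
Outlet amounts (n = n₀ + Σ ν·ξ):
  R: 196.6 − 1(180.5) = 16.12
  Q: 0 + 1(180.5) − 2(41.44) = 97.6
  P: 0 + 1(41.44) = 41.44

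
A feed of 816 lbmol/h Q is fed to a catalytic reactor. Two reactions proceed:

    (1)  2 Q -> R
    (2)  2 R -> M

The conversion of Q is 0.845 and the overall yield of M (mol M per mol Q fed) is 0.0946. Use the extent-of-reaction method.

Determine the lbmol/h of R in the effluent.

Conversion of Q: Q consumed = 2ξ₁ = 0.845 × 816 → ξ₁ = 344.8 lbmol/h.
Yield of M: 1ξ₂ / 816 = 0.0946 → ξ₂ = 77.19 lbmol/h.
Outlet amounts (n = n₀ + Σ ν·ξ):
  Q: 816 − 2(344.8) = 126.5
  R: 0 + 1(344.8) − 2(77.19) = 190.4
  M: 0 + 1(77.19) = 77.19

190 lbmol/h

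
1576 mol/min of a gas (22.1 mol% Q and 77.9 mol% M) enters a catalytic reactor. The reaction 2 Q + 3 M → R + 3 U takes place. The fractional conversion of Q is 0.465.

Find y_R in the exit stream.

Q reacted = 0.465 × 348.3 = 162 mol/min; ν_Q = −2, so ξ = 162/2 = 80.98 mol/min.
Outlet amounts (n = n₀ + ν ξ):
  Q: 348.3 − 2(80.98) = 186.3
  M: 1228 − 3(80.98) = 984.8
  R: 0 + 1(80.98) = 80.98
  U: 0 + 3(80.98) = 242.9
Total out = 1495 mol/min; y_R = 80.98 / 1495 = 0.05417.

0.0542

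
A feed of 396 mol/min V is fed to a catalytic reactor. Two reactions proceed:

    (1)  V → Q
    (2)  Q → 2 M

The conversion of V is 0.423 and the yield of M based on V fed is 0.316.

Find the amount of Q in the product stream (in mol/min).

105 mol/min

Conversion of V: V consumed = 1ξ₁ = 0.423 × 396 → ξ₁ = 167.5 mol/min.
Yield of M: 2ξ₂ / 396 = 0.316 → ξ₂ = 62.57 mol/min.
Outlet amounts (n = n₀ + Σ ν·ξ):
  V: 396 − 1(167.5) = 228.5
  Q: 0 + 1(167.5) − 1(62.57) = 104.9
  M: 0 + 2(62.57) = 125.1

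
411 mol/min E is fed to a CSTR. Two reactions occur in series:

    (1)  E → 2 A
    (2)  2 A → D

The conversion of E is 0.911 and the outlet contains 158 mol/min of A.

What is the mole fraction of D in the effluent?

0.603

Conversion of E: E consumed = 1ξ₁ = 0.911 × 411 → ξ₁ = 374.4 mol/min.
A balance: n_A = 0 + 2ξ₁ − 2ξ₂ = 158 → ξ₂ = (2·374.4 − 158)/2 = 295.4 mol/min.
Outlet amounts (n = n₀ + Σ ν·ξ):
  E: 411 − 1(374.4) = 36.58
  A: 0 + 2(374.4) − 2(295.4) = 158
  D: 0 + 1(295.4) = 295.4
Total out = 490 mol/min; y_D = 295.4 / 490 = 0.6029.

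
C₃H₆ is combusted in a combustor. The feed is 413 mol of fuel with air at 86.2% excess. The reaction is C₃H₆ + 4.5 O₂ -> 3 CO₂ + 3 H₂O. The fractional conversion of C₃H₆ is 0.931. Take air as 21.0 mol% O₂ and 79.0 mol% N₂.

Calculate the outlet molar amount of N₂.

Stoichiometric O₂ = 4.5 × 413 = 1858 mol; O₂ fed = 1858 × 1.862 = 3461 mol.
N₂ fed = 3461 × 79/21 = 13020 mol.
Fuel reacted = 0.931 × 413 → ξ = 384.5 mol.
Outlet (n = n₀ + ν ξ):
  C₃H₆: 413 − 1(384.5) = 28.5
  O₂: 3461 − 4.5(384.5) = 1730
  N₂: 13020 (inert)
  CO₂: 0 + 3(384.5) = 1154
  H₂O: 0 + 3(384.5) = 1154

13000 mol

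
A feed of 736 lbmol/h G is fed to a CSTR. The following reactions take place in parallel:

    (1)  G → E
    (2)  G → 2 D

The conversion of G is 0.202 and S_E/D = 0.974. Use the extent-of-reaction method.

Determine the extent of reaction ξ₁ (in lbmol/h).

Conversion of G: G consumed = 0.202 × 736 = 148.7 lbmol/h = 1ξ₁ + 1ξ₂.
Selectivity: 1ξ₁ / (2ξ₂) = 0.974 → ξ₁ = 1.948 ξ₂.
Substitute: (1·1.948 + 1) ξ₂ = 148.7 → ξ₂ = 50.43 lbmol/h, ξ₁ = 98.24 lbmol/h.
Outlet amounts (n = n₀ + Σ ν·ξ):
  G: 736 − 1(98.24) − 1(50.43) = 587.3
  E: 0 + 1(98.24) = 98.24
  D: 0 + 2(50.43) = 100.9

ξ₁ = 98.2 lbmol/h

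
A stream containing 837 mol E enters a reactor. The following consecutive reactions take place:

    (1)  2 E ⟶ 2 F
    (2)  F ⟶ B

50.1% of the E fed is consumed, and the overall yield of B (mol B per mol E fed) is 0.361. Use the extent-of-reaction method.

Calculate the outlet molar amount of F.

Conversion of E: E consumed = 2ξ₁ = 0.501 × 837 → ξ₁ = 209.7 mol.
Yield of B: 1ξ₂ / 837 = 0.361 → ξ₂ = 302.2 mol.
Outlet amounts (n = n₀ + Σ ν·ξ):
  E: 837 − 2(209.7) = 417.7
  F: 0 + 2(209.7) − 1(302.2) = 117.2
  B: 0 + 1(302.2) = 302.2

117 mol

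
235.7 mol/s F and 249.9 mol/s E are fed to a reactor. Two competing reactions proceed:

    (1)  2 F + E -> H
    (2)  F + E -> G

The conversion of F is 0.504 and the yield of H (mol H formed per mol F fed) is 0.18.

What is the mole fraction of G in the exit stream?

0.0925

Yield of H: 1ξ₁ / 235.7 = 0.18 → ξ₁ = 42.43 mol/s.
Conversion of F: 2ξ₁ + 1ξ₂ = 0.504 × 235.7 = 118.8 → ξ₂ = 33.94 mol/s.
Outlet amounts (n = n₀ + Σ ν·ξ):
  F: 235.7 − 2(42.43) − 1(33.94) = 116.9
  E: 249.9 − 1(42.43) − 1(33.94) = 173.5
  H: 0 + 1(42.43) = 42.43
  G: 0 + 1(33.94) = 33.94
Total out = 366.8 mol/s; y_G = 33.94 / 366.8 = 0.09253.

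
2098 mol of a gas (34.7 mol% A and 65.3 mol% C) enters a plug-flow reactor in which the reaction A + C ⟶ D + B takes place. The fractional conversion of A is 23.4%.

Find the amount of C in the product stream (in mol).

A reacted = 0.234 × 728 = 170.4 mol; ν_A = −1, so ξ = 170.4/1 = 170.4 mol.
Outlet amounts (n = n₀ + ν ξ):
  A: 728 − 1(170.4) = 557.7
  C: 1370 − 1(170.4) = 1200
  D: 0 + 1(170.4) = 170.4
  B: 0 + 1(170.4) = 170.4

1200 mol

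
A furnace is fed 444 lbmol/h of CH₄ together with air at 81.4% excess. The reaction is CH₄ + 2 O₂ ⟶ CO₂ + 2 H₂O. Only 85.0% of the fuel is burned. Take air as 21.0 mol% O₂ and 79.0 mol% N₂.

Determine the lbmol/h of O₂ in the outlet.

856 lbmol/h

Stoichiometric O₂ = 2 × 444 = 888 lbmol/h; O₂ fed = 888 × 1.814 = 1611 lbmol/h.
N₂ fed = 1611 × 79/21 = 6060 lbmol/h.
Fuel reacted = 0.85 × 444 → ξ = 377.4 lbmol/h.
Outlet (n = n₀ + ν ξ):
  CH₄: 444 − 1(377.4) = 66.6
  O₂: 1611 − 2(377.4) = 856
  N₂: 6060 (inert)
  CO₂: 0 + 1(377.4) = 377.4
  H₂O: 0 + 2(377.4) = 754.8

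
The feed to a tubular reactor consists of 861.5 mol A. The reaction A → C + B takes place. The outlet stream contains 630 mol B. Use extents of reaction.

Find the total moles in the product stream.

1490 mol

For B: n = n₀ + 1ξ → 630 = 0 + 1ξ, giving ξ = 630 mol.
Outlet amounts (n = n₀ + ν ξ):
  A: 861.5 − 1(630) = 231.5
  C: 0 + 1(630) = 630
  B: 0 + 1(630) = 630
Total out = 231.5 + 630 + 630 = 1492 mol.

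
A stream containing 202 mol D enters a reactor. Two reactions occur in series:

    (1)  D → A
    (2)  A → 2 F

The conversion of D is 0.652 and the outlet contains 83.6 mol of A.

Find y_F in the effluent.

Conversion of D: D consumed = 1ξ₁ = 0.652 × 202 → ξ₁ = 131.7 mol.
A balance: n_A = 0 + 1ξ₁ − 1ξ₂ = 83.6 → ξ₂ = (1·131.7 − 83.6)/1 = 48.1 mol.
Outlet amounts (n = n₀ + Σ ν·ξ):
  D: 202 − 1(131.7) = 70.3
  A: 0 + 1(131.7) − 1(48.1) = 83.6
  F: 0 + 2(48.1) = 96.21
Total out = 250.1 mol; y_F = 96.21 / 250.1 = 0.3847.

0.385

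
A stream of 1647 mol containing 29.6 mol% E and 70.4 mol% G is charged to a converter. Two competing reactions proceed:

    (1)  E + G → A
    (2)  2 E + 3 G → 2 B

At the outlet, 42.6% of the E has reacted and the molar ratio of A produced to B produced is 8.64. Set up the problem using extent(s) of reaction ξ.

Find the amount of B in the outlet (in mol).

21.5 mol

Conversion of E: E consumed = 0.426 × 487.5 = 207.7 mol = 1ξ₁ + 2ξ₂.
Selectivity: 1ξ₁ / (2ξ₂) = 8.64 → ξ₁ = 17.28 ξ₂.
Substitute: (1·17.28 + 2) ξ₂ = 207.7 → ξ₂ = 10.77 mol, ξ₁ = 186.1 mol.
Outlet amounts (n = n₀ + Σ ν·ξ):
  E: 487.5 − 1(186.1) − 2(10.77) = 279.8
  G: 1159 − 1(186.1) − 3(10.77) = 941
  A: 0 + 1(186.1) = 186.1
  B: 0 + 2(10.77) = 21.54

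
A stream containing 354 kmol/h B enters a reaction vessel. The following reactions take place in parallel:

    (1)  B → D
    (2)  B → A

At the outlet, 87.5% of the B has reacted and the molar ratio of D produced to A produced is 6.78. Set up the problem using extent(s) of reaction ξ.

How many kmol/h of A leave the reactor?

Conversion of B: B consumed = 0.875 × 354 = 309.8 kmol/h = 1ξ₁ + 1ξ₂.
Selectivity: 1ξ₁ / (1ξ₂) = 6.78 → ξ₁ = 6.78 ξ₂.
Substitute: (1·6.78 + 1) ξ₂ = 309.8 → ξ₂ = 39.81 kmol/h, ξ₁ = 269.9 kmol/h.
Outlet amounts (n = n₀ + Σ ν·ξ):
  B: 354 − 1(269.9) − 1(39.81) = 44.25
  D: 0 + 1(269.9) = 269.9
  A: 0 + 1(39.81) = 39.81

39.8 kmol/h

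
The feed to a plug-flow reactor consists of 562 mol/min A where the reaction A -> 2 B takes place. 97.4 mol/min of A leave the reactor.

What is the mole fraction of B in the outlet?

0.905

For A: n = n₀ − 1ξ → 97.4 = 562 − 1ξ, giving ξ = 464.6 mol/min.
Outlet amounts (n = n₀ + ν ξ):
  A: 562 − 1(464.6) = 97.4
  B: 0 + 2(464.6) = 929.2
Total out = 1027 mol/min; y_B = 929.2 / 1027 = 0.9051.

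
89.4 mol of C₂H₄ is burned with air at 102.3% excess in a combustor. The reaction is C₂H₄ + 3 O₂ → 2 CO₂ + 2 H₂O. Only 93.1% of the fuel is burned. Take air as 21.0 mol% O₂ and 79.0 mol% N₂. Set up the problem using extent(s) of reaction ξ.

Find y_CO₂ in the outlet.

0.0623

Stoichiometric O₂ = 3 × 89.4 = 268.2 mol; O₂ fed = 268.2 × 2.023 = 542.6 mol.
N₂ fed = 542.6 × 79/21 = 2041 mol.
Fuel reacted = 0.931 × 89.4 → ξ = 83.23 mol.
Outlet (n = n₀ + ν ξ):
  C₂H₄: 89.4 − 1(83.23) = 6.169
  O₂: 542.6 − 3(83.23) = 292.9
  N₂: 2041 (inert)
  CO₂: 0 + 2(83.23) = 166.5
  H₂O: 0 + 2(83.23) = 166.5
Total out = 2673 mol; y_CO₂ = 166.5 / 2673 = 0.06227.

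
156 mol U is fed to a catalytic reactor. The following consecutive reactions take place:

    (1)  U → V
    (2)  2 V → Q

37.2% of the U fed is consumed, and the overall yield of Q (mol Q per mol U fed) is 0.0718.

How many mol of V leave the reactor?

35.6 mol

Conversion of U: U consumed = 1ξ₁ = 0.372 × 156 → ξ₁ = 58.03 mol.
Yield of Q: 1ξ₂ / 156 = 0.0718 → ξ₂ = 11.2 mol.
Outlet amounts (n = n₀ + Σ ν·ξ):
  U: 156 − 1(58.03) = 97.97
  V: 0 + 1(58.03) − 2(11.2) = 35.63
  Q: 0 + 1(11.2) = 11.2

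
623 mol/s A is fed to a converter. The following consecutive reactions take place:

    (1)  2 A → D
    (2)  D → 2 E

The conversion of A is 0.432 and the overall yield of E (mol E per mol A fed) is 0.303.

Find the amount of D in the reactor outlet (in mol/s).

Conversion of A: A consumed = 2ξ₁ = 0.432 × 623 → ξ₁ = 134.6 mol/s.
Yield of E: 2ξ₂ / 623 = 0.303 → ξ₂ = 94.38 mol/s.
Outlet amounts (n = n₀ + Σ ν·ξ):
  A: 623 − 2(134.6) = 353.9
  D: 0 + 1(134.6) − 1(94.38) = 40.18
  E: 0 + 2(94.38) = 188.8

40.2 mol/s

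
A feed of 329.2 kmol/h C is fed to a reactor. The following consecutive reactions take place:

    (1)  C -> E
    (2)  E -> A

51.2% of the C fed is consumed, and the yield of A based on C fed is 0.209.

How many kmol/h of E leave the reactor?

99.7 kmol/h

Conversion of C: C consumed = 1ξ₁ = 0.512 × 329.2 → ξ₁ = 168.6 kmol/h.
Yield of A: 1ξ₂ / 329.2 = 0.209 → ξ₂ = 68.8 kmol/h.
Outlet amounts (n = n₀ + Σ ν·ξ):
  C: 329.2 − 1(168.6) = 160.6
  E: 0 + 1(168.6) − 1(68.8) = 99.75
  A: 0 + 1(68.8) = 68.8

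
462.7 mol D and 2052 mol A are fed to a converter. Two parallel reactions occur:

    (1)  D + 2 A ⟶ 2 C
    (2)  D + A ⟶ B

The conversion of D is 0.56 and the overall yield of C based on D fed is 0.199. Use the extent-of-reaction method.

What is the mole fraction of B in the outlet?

0.0945

Yield of C: 2ξ₁ / 462.7 = 0.199 → ξ₁ = 46.04 mol.
Conversion of D: 1ξ₁ + 1ξ₂ = 0.56 × 462.7 = 259.1 → ξ₂ = 213.1 mol.
Outlet amounts (n = n₀ + Σ ν·ξ):
  D: 462.7 − 1(46.04) − 1(213.1) = 203.6
  A: 2052 − 2(46.04) − 1(213.1) = 1747
  C: 0 + 2(46.04) = 92.08
  B: 0 + 1(213.1) = 213.1
Total out = 2256 mol; y_B = 213.1 / 2256 = 0.09446.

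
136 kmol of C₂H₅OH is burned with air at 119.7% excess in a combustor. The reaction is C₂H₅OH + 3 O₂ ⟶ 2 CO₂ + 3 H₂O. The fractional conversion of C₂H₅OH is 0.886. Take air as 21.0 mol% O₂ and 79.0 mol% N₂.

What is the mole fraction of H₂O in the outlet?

Stoichiometric O₂ = 3 × 136 = 408 kmol; O₂ fed = 408 × 2.197 = 896.4 kmol.
N₂ fed = 896.4 × 79/21 = 3372 kmol.
Fuel reacted = 0.886 × 136 → ξ = 120.5 kmol.
Outlet (n = n₀ + ν ξ):
  C₂H₅OH: 136 − 1(120.5) = 15.5
  O₂: 896.4 − 3(120.5) = 534.9
  N₂: 3372 (inert)
  CO₂: 0 + 2(120.5) = 241
  H₂O: 0 + 3(120.5) = 361.5
Total out = 4525 kmol; y_H₂O = 361.5 / 4525 = 0.07989.

0.0799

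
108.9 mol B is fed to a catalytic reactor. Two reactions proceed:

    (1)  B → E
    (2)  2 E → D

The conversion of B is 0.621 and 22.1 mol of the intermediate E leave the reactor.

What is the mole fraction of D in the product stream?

Conversion of B: B consumed = 1ξ₁ = 0.621 × 108.9 → ξ₁ = 67.63 mol.
E balance: n_E = 0 + 1ξ₁ − 2ξ₂ = 22.1 → ξ₂ = (1·67.63 − 22.1)/2 = 22.76 mol.
Outlet amounts (n = n₀ + Σ ν·ξ):
  B: 108.9 − 1(67.63) = 41.27
  E: 0 + 1(67.63) − 2(22.76) = 22.1
  D: 0 + 1(22.76) = 22.76
Total out = 86.14 mol; y_D = 22.76 / 86.14 = 0.2643.

0.264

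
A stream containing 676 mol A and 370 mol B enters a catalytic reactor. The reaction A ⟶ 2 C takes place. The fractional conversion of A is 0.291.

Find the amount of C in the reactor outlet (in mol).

A reacted = 0.291 × 676 = 196.7 mol; ν_A = −1, so ξ = 196.7/1 = 196.7 mol.
Outlet amounts (n = n₀ + ν ξ):
  A: 676 − 1(196.7) = 479.3
  C: 0 + 2(196.7) = 393.4
  B: 370 (inert)

393 mol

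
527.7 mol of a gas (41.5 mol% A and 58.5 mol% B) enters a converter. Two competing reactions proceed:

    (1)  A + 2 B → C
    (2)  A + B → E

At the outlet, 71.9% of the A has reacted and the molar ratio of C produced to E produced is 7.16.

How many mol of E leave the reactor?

19.3 mol

Conversion of A: A consumed = 0.719 × 219 = 157.5 mol = 1ξ₁ + 1ξ₂.
Selectivity: 1ξ₁ / (1ξ₂) = 7.16 → ξ₁ = 7.16 ξ₂.
Substitute: (1·7.16 + 1) ξ₂ = 157.5 → ξ₂ = 19.3 mol, ξ₁ = 138.2 mol.
Outlet amounts (n = n₀ + Σ ν·ξ):
  A: 219 − 1(138.2) − 1(19.3) = 61.54
  B: 308.7 − 2(138.2) − 1(19.3) = 13.09
  C: 0 + 1(138.2) = 138.2
  E: 0 + 1(19.3) = 19.3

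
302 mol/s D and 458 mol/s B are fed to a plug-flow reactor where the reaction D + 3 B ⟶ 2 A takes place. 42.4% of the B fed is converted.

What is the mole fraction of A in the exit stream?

B reacted = 0.424 × 458 = 194.2 mol/s; ν_B = −3, so ξ = 194.2/3 = 64.73 mol/s.
Outlet amounts (n = n₀ + ν ξ):
  D: 302 − 1(64.73) = 237.3
  B: 458 − 3(64.73) = 263.8
  A: 0 + 2(64.73) = 129.5
Total out = 630.5 mol/s; y_A = 129.5 / 630.5 = 0.2053.

0.205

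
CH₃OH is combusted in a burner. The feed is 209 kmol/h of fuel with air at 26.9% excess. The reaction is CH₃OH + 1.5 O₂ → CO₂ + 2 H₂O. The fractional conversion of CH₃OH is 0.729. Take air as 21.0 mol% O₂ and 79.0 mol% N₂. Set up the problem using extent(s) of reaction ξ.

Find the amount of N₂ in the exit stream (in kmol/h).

Stoichiometric O₂ = 1.5 × 209 = 313.5 kmol/h; O₂ fed = 313.5 × 1.269 = 397.8 kmol/h.
N₂ fed = 397.8 × 79/21 = 1497 kmol/h.
Fuel reacted = 0.729 × 209 → ξ = 152.4 kmol/h.
Outlet (n = n₀ + ν ξ):
  CH₃OH: 209 − 1(152.4) = 56.64
  O₂: 397.8 − 1.5(152.4) = 169.3
  N₂: 1497 (inert)
  CO₂: 0 + 1(152.4) = 152.4
  H₂O: 0 + 2(152.4) = 304.7

1500 kmol/h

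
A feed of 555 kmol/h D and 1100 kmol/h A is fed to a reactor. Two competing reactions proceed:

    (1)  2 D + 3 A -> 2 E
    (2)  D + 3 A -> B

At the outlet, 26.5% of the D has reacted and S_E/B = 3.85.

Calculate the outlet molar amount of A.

Conversion of D: D consumed = 0.265 × 555 = 147.1 kmol/h = 2ξ₁ + 1ξ₂.
Selectivity: 2ξ₁ / (1ξ₂) = 3.85 → ξ₁ = 1.925 ξ₂.
Substitute: (2·1.925 + 1) ξ₂ = 147.1 → ξ₂ = 30.32 kmol/h, ξ₁ = 58.38 kmol/h.
Outlet amounts (n = n₀ + Σ ν·ξ):
  D: 555 − 2(58.38) − 1(30.32) = 407.9
  A: 1100 − 3(58.38) − 3(30.32) = 833.9
  E: 0 + 2(58.38) = 116.8
  B: 0 + 1(30.32) = 30.32

834 kmol/h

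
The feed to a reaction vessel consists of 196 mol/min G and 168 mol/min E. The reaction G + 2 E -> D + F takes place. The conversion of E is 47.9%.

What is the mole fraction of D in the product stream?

0.124

E reacted = 0.479 × 168 = 80.47 mol/min; ν_E = −2, so ξ = 80.47/2 = 40.24 mol/min.
Outlet amounts (n = n₀ + ν ξ):
  G: 196 − 1(40.24) = 155.8
  E: 168 − 2(40.24) = 87.53
  D: 0 + 1(40.24) = 40.24
  F: 0 + 1(40.24) = 40.24
Total out = 323.8 mol/min; y_D = 40.24 / 323.8 = 0.1243.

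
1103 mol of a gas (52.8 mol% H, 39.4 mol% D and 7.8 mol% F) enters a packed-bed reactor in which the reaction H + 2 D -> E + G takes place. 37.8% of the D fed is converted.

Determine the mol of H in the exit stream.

500 mol

D reacted = 0.378 × 434.6 = 164.3 mol; ν_D = −2, so ξ = 164.3/2 = 82.14 mol.
Outlet amounts (n = n₀ + ν ξ):
  H: 582.4 − 1(82.14) = 500.2
  D: 434.6 − 2(82.14) = 270.3
  E: 0 + 1(82.14) = 82.14
  G: 0 + 1(82.14) = 82.14
  F: 86.03 (inert)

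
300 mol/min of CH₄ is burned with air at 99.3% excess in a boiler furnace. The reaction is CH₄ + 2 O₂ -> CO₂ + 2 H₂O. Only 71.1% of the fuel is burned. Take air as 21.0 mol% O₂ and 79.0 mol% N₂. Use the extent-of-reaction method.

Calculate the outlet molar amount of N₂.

4500 mol/min

Stoichiometric O₂ = 2 × 300 = 600 mol/min; O₂ fed = 600 × 1.993 = 1196 mol/min.
N₂ fed = 1196 × 79/21 = 4498 mol/min.
Fuel reacted = 0.711 × 300 → ξ = 213.3 mol/min.
Outlet (n = n₀ + ν ξ):
  CH₄: 300 − 1(213.3) = 86.7
  O₂: 1196 − 2(213.3) = 769.2
  N₂: 4498 (inert)
  CO₂: 0 + 1(213.3) = 213.3
  H₂O: 0 + 2(213.3) = 426.6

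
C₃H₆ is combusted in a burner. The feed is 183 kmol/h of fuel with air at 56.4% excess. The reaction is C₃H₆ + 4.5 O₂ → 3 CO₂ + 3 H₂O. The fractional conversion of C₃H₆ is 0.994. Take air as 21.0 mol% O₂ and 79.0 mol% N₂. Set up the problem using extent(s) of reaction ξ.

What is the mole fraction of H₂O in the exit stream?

0.0852

Stoichiometric O₂ = 4.5 × 183 = 823.5 kmol/h; O₂ fed = 823.5 × 1.564 = 1288 kmol/h.
N₂ fed = 1288 × 79/21 = 4845 kmol/h.
Fuel reacted = 0.994 × 183 → ξ = 181.9 kmol/h.
Outlet (n = n₀ + ν ξ):
  C₃H₆: 183 − 1(181.9) = 1.098
  O₂: 1288 − 4.5(181.9) = 469.4
  N₂: 4845 (inert)
  CO₂: 0 + 3(181.9) = 545.7
  H₂O: 0 + 3(181.9) = 545.7
Total out = 6407 kmol/h; y_H₂O = 545.7 / 6407 = 0.08517.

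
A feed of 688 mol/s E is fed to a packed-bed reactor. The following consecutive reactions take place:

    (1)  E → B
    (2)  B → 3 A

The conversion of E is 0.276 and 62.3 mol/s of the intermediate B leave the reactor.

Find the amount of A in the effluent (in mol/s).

383 mol/s

Conversion of E: E consumed = 1ξ₁ = 0.276 × 688 → ξ₁ = 189.9 mol/s.
B balance: n_B = 0 + 1ξ₁ − 1ξ₂ = 62.3 → ξ₂ = (1·189.9 − 62.3)/1 = 127.6 mol/s.
Outlet amounts (n = n₀ + Σ ν·ξ):
  E: 688 − 1(189.9) = 498.1
  B: 0 + 1(189.9) − 1(127.6) = 62.3
  A: 0 + 3(127.6) = 382.8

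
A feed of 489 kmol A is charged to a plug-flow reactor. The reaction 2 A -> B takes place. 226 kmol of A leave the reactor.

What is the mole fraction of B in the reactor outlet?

For A: n = n₀ − 2ξ → 226 = 489 − 2ξ, giving ξ = 131.5 kmol.
Outlet amounts (n = n₀ + ν ξ):
  A: 489 − 2(131.5) = 226
  B: 0 + 1(131.5) = 131.5
Total out = 357.5 kmol; y_B = 131.5 / 357.5 = 0.3678.

0.368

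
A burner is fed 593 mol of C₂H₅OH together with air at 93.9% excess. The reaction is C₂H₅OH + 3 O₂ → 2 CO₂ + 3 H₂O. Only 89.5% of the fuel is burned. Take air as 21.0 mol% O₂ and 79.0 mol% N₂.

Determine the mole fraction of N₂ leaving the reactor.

Stoichiometric O₂ = 3 × 593 = 1779 mol; O₂ fed = 1779 × 1.939 = 3449 mol.
N₂ fed = 3449 × 79/21 = 12980 mol.
Fuel reacted = 0.895 × 593 → ξ = 530.7 mol.
Outlet (n = n₀ + ν ξ):
  C₂H₅OH: 593 − 1(530.7) = 62.26
  O₂: 3449 − 3(530.7) = 1857
  N₂: 12980 (inert)
  CO₂: 0 + 2(530.7) = 1061
  H₂O: 0 + 3(530.7) = 1592
Total out = 17550 mol; y_N₂ = 12980 / 17550 = 0.7394.

0.739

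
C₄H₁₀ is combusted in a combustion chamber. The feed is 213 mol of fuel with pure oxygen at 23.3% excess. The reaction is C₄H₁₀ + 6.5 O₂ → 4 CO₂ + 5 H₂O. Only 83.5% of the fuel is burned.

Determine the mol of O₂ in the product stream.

551 mol

Stoichiometric O₂ = 6.5 × 213 = 1384 mol; O₂ fed = 1384 × 1.233 = 1707 mol.
Fuel reacted = 0.835 × 213 → ξ = 177.9 mol.
Outlet (n = n₀ + ν ξ):
  C₄H₁₀: 213 − 1(177.9) = 35.15
  O₂: 1707 − 6.5(177.9) = 551
  CO₂: 0 + 4(177.9) = 711.4
  H₂O: 0 + 5(177.9) = 889.3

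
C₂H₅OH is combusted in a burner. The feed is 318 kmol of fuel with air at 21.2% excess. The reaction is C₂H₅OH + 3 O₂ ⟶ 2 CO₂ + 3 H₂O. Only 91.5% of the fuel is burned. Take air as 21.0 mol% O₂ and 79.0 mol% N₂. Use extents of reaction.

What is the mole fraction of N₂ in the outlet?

0.711

Stoichiometric O₂ = 3 × 318 = 954 kmol; O₂ fed = 954 × 1.212 = 1156 kmol.
N₂ fed = 1156 × 79/21 = 4350 kmol.
Fuel reacted = 0.915 × 318 → ξ = 291 kmol.
Outlet (n = n₀ + ν ξ):
  C₂H₅OH: 318 − 1(291) = 27.03
  O₂: 1156 − 3(291) = 283.3
  N₂: 4350 (inert)
  CO₂: 0 + 2(291) = 581.9
  H₂O: 0 + 3(291) = 872.9
Total out = 6115 kmol; y_N₂ = 4350 / 6115 = 0.7113.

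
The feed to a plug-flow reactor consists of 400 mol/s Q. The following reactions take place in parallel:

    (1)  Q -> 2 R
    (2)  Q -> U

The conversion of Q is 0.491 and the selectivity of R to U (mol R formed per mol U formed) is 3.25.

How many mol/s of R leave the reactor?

243 mol/s

Conversion of Q: Q consumed = 0.491 × 400 = 196.4 mol/s = 1ξ₁ + 1ξ₂.
Selectivity: 2ξ₁ / (1ξ₂) = 3.25 → ξ₁ = 1.625 ξ₂.
Substitute: (1·1.625 + 1) ξ₂ = 196.4 → ξ₂ = 74.82 mol/s, ξ₁ = 121.6 mol/s.
Outlet amounts (n = n₀ + Σ ν·ξ):
  Q: 400 − 1(121.6) − 1(74.82) = 203.6
  R: 0 + 2(121.6) = 243.2
  U: 0 + 1(74.82) = 74.82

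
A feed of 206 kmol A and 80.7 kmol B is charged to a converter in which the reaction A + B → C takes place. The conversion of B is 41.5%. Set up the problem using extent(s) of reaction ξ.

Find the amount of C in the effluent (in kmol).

B reacted = 0.415 × 80.7 = 33.49 kmol; ν_B = −1, so ξ = 33.49/1 = 33.49 kmol.
Outlet amounts (n = n₀ + ν ξ):
  A: 206 − 1(33.49) = 172.5
  B: 80.7 − 1(33.49) = 47.21
  C: 0 + 1(33.49) = 33.49

33.5 kmol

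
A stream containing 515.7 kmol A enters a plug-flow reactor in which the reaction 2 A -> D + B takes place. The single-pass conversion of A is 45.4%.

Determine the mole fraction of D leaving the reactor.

A reacted = 0.454 × 515.7 = 234.1 kmol; ν_A = −2, so ξ = 234.1/2 = 117.1 kmol.
Outlet amounts (n = n₀ + ν ξ):
  A: 515.7 − 2(117.1) = 281.6
  D: 0 + 1(117.1) = 117.1
  B: 0 + 1(117.1) = 117.1
Total out = 515.7 kmol; y_D = 117.1 / 515.7 = 0.227.

0.227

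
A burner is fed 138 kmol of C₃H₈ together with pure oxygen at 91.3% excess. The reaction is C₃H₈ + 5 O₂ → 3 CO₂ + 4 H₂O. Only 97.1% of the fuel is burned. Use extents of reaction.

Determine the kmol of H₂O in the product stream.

Stoichiometric O₂ = 5 × 138 = 690 kmol; O₂ fed = 690 × 1.913 = 1320 kmol.
Fuel reacted = 0.971 × 138 → ξ = 134 kmol.
Outlet (n = n₀ + ν ξ):
  C₃H₈: 138 − 1(134) = 4.002
  O₂: 1320 − 5(134) = 650
  CO₂: 0 + 3(134) = 402
  H₂O: 0 + 4(134) = 536

536 kmol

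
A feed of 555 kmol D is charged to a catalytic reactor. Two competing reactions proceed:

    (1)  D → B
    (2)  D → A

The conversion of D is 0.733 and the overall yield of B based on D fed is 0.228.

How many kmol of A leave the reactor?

Yield of B: 1ξ₁ / 555 = 0.228 → ξ₁ = 126.5 kmol.
Conversion of D: 1ξ₁ + 1ξ₂ = 0.733 × 555 = 406.8 → ξ₂ = 280.3 kmol.
Outlet amounts (n = n₀ + Σ ν·ξ):
  D: 555 − 1(126.5) − 1(280.3) = 148.2
  B: 0 + 1(126.5) = 126.5
  A: 0 + 1(280.3) = 280.3

280 kmol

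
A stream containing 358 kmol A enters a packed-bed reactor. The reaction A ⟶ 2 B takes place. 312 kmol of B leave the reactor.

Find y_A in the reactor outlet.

For B: n = n₀ + 2ξ → 312 = 0 + 2ξ, giving ξ = 156 kmol.
Outlet amounts (n = n₀ + ν ξ):
  A: 358 − 1(156) = 202
  B: 0 + 2(156) = 312
Total out = 514 kmol; y_A = 202 / 514 = 0.393.

0.393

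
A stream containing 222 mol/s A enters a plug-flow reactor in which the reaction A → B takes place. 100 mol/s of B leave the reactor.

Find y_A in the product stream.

0.55

For B: n = n₀ + 1ξ → 100 = 0 + 1ξ, giving ξ = 100 mol/s.
Outlet amounts (n = n₀ + ν ξ):
  A: 222 − 1(100) = 122
  B: 0 + 1(100) = 100
Total out = 222 mol/s; y_A = 122 / 222 = 0.5495.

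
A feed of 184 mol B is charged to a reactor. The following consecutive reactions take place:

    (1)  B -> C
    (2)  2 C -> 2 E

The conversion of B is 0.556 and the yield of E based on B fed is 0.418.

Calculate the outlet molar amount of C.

Conversion of B: B consumed = 1ξ₁ = 0.556 × 184 → ξ₁ = 102.3 mol.
Yield of E: 2ξ₂ / 184 = 0.418 → ξ₂ = 38.46 mol.
Outlet amounts (n = n₀ + Σ ν·ξ):
  B: 184 − 1(102.3) = 81.7
  C: 0 + 1(102.3) − 2(38.46) = 25.39
  E: 0 + 2(38.46) = 76.91

25.4 mol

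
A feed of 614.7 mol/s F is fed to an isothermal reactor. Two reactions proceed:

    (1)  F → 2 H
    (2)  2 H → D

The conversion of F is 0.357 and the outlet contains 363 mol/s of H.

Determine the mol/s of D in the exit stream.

Conversion of F: F consumed = 1ξ₁ = 0.357 × 614.7 → ξ₁ = 219.4 mol/s.
H balance: n_H = 0 + 2ξ₁ − 2ξ₂ = 363 → ξ₂ = (2·219.4 − 363)/2 = 37.95 mol/s.
Outlet amounts (n = n₀ + Σ ν·ξ):
  F: 614.7 − 1(219.4) = 395.3
  H: 0 + 2(219.4) − 2(37.95) = 363
  D: 0 + 1(37.95) = 37.95

37.9 mol/s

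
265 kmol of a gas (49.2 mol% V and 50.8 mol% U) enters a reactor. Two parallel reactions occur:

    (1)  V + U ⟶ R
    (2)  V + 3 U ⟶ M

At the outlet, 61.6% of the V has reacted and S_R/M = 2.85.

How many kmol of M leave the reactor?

Conversion of V: V consumed = 0.616 × 130.4 = 80.31 kmol = 1ξ₁ + 1ξ₂.
Selectivity: 1ξ₁ / (1ξ₂) = 2.85 → ξ₁ = 2.85 ξ₂.
Substitute: (1·2.85 + 1) ξ₂ = 80.31 → ξ₂ = 20.86 kmol, ξ₁ = 59.45 kmol.
Outlet amounts (n = n₀ + Σ ν·ξ):
  V: 130.4 − 1(59.45) − 1(20.86) = 50.07
  U: 134.6 − 1(59.45) − 3(20.86) = 12.58
  R: 0 + 1(59.45) = 59.45
  M: 0 + 1(20.86) = 20.86

20.9 kmol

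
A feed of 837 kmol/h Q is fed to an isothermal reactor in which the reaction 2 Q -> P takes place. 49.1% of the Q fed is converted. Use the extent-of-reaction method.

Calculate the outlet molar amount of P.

Q reacted = 0.491 × 837 = 411 kmol/h; ν_Q = −2, so ξ = 411/2 = 205.5 kmol/h.
Outlet amounts (n = n₀ + ν ξ):
  Q: 837 − 2(205.5) = 426
  P: 0 + 1(205.5) = 205.5

205 kmol/h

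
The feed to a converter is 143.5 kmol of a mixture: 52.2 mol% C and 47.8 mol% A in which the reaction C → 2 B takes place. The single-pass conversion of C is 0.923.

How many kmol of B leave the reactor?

138 kmol

C reacted = 0.923 × 74.91 = 69.14 kmol; ν_C = −1, so ξ = 69.14/1 = 69.14 kmol.
Outlet amounts (n = n₀ + ν ξ):
  C: 74.91 − 1(69.14) = 5.768
  B: 0 + 2(69.14) = 138.3
  A: 68.59 (inert)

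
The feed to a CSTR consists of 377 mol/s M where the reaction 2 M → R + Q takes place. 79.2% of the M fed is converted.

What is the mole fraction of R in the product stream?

0.396

M reacted = 0.792 × 377 = 298.6 mol/s; ν_M = −2, so ξ = 298.6/2 = 149.3 mol/s.
Outlet amounts (n = n₀ + ν ξ):
  M: 377 − 2(149.3) = 78.42
  R: 0 + 1(149.3) = 149.3
  Q: 0 + 1(149.3) = 149.3
Total out = 377 mol/s; y_R = 149.3 / 377 = 0.396.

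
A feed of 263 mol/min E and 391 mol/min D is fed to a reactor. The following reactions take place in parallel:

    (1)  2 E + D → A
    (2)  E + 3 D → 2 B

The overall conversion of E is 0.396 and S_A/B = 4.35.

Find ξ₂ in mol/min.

ξ₂ = 5.66 mol/min

Conversion of E: E consumed = 0.396 × 263 = 104.1 mol/min = 2ξ₁ + 1ξ₂.
Selectivity: 1ξ₁ / (2ξ₂) = 4.35 → ξ₁ = 8.7 ξ₂.
Substitute: (2·8.7 + 1) ξ₂ = 104.1 → ξ₂ = 5.66 mol/min, ξ₁ = 49.24 mol/min.
Outlet amounts (n = n₀ + Σ ν·ξ):
  E: 263 − 2(49.24) − 1(5.66) = 158.9
  D: 391 − 1(49.24) − 3(5.66) = 324.8
  A: 0 + 1(49.24) = 49.24
  B: 0 + 2(5.66) = 11.32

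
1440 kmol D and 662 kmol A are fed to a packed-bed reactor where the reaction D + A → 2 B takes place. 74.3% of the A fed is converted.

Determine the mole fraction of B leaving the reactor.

A reacted = 0.743 × 662 = 491.9 kmol; ν_A = −1, so ξ = 491.9/1 = 491.9 kmol.
Outlet amounts (n = n₀ + ν ξ):
  D: 1440 − 1(491.9) = 948.1
  A: 662 − 1(491.9) = 170.1
  B: 0 + 2(491.9) = 983.7
Total out = 2102 kmol; y_B = 983.7 / 2102 = 0.468.

0.468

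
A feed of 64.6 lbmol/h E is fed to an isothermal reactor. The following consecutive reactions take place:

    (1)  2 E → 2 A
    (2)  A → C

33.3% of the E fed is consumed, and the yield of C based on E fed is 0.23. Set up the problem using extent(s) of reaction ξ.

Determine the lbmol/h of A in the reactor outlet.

Conversion of E: E consumed = 2ξ₁ = 0.333 × 64.6 → ξ₁ = 10.76 lbmol/h.
Yield of C: 1ξ₂ / 64.6 = 0.23 → ξ₂ = 14.86 lbmol/h.
Outlet amounts (n = n₀ + Σ ν·ξ):
  E: 64.6 − 2(10.76) = 43.09
  A: 0 + 2(10.76) − 1(14.86) = 6.654
  C: 0 + 1(14.86) = 14.86

6.65 lbmol/h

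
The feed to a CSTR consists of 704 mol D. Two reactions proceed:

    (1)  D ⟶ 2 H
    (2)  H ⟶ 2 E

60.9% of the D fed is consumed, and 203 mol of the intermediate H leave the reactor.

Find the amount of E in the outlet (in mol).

1310 mol

Conversion of D: D consumed = 1ξ₁ = 0.609 × 704 → ξ₁ = 428.7 mol.
H balance: n_H = 0 + 2ξ₁ − 1ξ₂ = 203 → ξ₂ = (2·428.7 − 203)/1 = 654.5 mol.
Outlet amounts (n = n₀ + Σ ν·ξ):
  D: 704 − 1(428.7) = 275.3
  H: 0 + 2(428.7) − 1(654.5) = 203
  E: 0 + 2(654.5) = 1309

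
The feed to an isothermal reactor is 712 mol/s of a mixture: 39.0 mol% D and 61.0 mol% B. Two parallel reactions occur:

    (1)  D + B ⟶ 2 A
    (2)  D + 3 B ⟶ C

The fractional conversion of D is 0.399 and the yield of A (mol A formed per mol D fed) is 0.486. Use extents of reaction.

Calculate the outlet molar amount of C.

43.3 mol/s

Yield of A: 2ξ₁ / 277.7 = 0.486 → ξ₁ = 67.48 mol/s.
Conversion of D: 1ξ₁ + 1ξ₂ = 0.399 × 277.7 = 110.8 → ξ₂ = 43.32 mol/s.
Outlet amounts (n = n₀ + Σ ν·ξ):
  D: 277.7 − 1(67.48) − 1(43.32) = 166.9
  B: 434.3 − 1(67.48) − 3(43.32) = 236.9
  A: 0 + 2(67.48) = 135
  C: 0 + 1(43.32) = 43.32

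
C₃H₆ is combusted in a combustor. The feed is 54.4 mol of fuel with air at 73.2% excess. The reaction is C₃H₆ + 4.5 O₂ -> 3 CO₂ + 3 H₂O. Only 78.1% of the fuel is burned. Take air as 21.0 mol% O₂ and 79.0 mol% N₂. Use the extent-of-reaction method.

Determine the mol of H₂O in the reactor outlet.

127 mol

Stoichiometric O₂ = 4.5 × 54.4 = 244.8 mol; O₂ fed = 244.8 × 1.732 = 424 mol.
N₂ fed = 424 × 79/21 = 1595 mol.
Fuel reacted = 0.781 × 54.4 → ξ = 42.49 mol.
Outlet (n = n₀ + ν ξ):
  C₃H₆: 54.4 − 1(42.49) = 11.91
  O₂: 424 − 4.5(42.49) = 232.8
  N₂: 1595 (inert)
  CO₂: 0 + 3(42.49) = 127.5
  H₂O: 0 + 3(42.49) = 127.5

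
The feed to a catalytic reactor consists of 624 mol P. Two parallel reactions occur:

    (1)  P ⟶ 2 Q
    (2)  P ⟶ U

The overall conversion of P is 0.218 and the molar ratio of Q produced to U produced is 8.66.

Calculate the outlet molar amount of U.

Conversion of P: P consumed = 0.218 × 624 = 136 mol = 1ξ₁ + 1ξ₂.
Selectivity: 2ξ₁ / (1ξ₂) = 8.66 → ξ₁ = 4.33 ξ₂.
Substitute: (1·4.33 + 1) ξ₂ = 136 → ξ₂ = 25.52 mol, ξ₁ = 110.5 mol.
Outlet amounts (n = n₀ + Σ ν·ξ):
  P: 624 − 1(110.5) − 1(25.52) = 488
  Q: 0 + 2(110.5) = 221
  U: 0 + 1(25.52) = 25.52

25.5 mol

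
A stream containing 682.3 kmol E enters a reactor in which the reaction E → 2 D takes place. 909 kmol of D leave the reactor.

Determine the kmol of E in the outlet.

228 kmol

For D: n = n₀ + 2ξ → 909 = 0 + 2ξ, giving ξ = 454.5 kmol.
Outlet amounts (n = n₀ + ν ξ):
  E: 682.3 − 1(454.5) = 227.8
  D: 0 + 2(454.5) = 909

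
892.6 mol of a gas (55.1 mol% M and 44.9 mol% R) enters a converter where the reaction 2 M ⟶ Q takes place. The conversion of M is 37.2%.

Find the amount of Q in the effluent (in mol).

91.5 mol

M reacted = 0.372 × 491.8 = 183 mol; ν_M = −2, so ξ = 183/2 = 91.48 mol.
Outlet amounts (n = n₀ + ν ξ):
  M: 491.8 − 2(91.48) = 308.9
  Q: 0 + 1(91.48) = 91.48
  R: 400.8 (inert)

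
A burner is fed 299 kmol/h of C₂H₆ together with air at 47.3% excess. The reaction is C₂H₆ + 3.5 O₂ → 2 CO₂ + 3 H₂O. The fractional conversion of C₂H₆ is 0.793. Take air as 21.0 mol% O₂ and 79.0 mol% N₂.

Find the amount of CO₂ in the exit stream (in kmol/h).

Stoichiometric O₂ = 3.5 × 299 = 1046 kmol/h; O₂ fed = 1046 × 1.473 = 1541 kmol/h.
N₂ fed = 1541 × 79/21 = 5799 kmol/h.
Fuel reacted = 0.793 × 299 → ξ = 237.1 kmol/h.
Outlet (n = n₀ + ν ξ):
  C₂H₆: 299 − 1(237.1) = 61.89
  O₂: 1541 − 3.5(237.1) = 711.6
  N₂: 5799 (inert)
  CO₂: 0 + 2(237.1) = 474.2
  H₂O: 0 + 3(237.1) = 711.3

474 kmol/h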